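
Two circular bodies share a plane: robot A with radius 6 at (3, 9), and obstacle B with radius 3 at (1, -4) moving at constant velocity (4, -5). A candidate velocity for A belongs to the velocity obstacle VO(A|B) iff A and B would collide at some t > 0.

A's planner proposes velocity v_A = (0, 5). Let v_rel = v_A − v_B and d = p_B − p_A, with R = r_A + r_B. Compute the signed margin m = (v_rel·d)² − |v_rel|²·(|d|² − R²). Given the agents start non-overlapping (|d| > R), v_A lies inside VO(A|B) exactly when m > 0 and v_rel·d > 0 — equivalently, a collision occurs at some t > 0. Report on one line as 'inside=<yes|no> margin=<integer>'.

d = (-2, -13),  |d|² = 173;  R = 6+3 = 9,  c = 173−9² = 92
v_rel = (-4, 10),  |v_rel|² = 116;  v_rel·d = (-4)·(-2) + (10)·(-13) = -122
116·t² + 244·t + 92 = 0  ⇒  m = (-122)² − 116·92 = 4212
m = 4212 > 0,  v_rel·d = -122 < 0  ⇒  outside

inside=no margin=4212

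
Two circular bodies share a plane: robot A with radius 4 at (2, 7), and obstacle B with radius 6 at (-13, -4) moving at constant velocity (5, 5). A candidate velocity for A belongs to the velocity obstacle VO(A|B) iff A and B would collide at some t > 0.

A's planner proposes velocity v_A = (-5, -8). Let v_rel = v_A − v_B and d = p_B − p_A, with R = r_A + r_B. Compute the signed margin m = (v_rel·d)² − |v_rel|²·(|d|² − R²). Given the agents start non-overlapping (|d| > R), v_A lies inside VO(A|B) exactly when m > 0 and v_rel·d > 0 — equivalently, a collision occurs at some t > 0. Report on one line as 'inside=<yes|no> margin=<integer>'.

d = (-15, -11),  |d|² = 346;  R = 4+6 = 10,  c = 346−10² = 246
v_rel = (-10, -13),  |v_rel|² = 269;  v_rel·d = (-10)·(-15) + (-13)·(-11) = 293
269·t² − 586·t + 246 = 0  ⇒  m = 293² − 269·246 = 19675
m = 19675 > 0,  v_rel·d = 293 > 0  ⇒  inside

inside=yes margin=19675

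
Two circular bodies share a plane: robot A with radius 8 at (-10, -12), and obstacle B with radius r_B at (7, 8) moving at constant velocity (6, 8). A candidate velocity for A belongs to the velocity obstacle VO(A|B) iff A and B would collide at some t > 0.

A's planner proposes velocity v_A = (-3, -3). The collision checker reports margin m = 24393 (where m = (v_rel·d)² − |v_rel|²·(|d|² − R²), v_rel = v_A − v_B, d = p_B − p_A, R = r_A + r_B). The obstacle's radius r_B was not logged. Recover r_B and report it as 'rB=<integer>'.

m = 24393
d = (17, 20);  v_rel = (-9, -11),  |v_rel|² = 202
v_rel×d = (-9)·(20) − (-11)·(17) = 7
since m = R²·202 − 7²:  R² = (49 + 24393) / 202 = 121
R = √121 = 11  ⇒  r_B = 11 − 8 = 3

rB=3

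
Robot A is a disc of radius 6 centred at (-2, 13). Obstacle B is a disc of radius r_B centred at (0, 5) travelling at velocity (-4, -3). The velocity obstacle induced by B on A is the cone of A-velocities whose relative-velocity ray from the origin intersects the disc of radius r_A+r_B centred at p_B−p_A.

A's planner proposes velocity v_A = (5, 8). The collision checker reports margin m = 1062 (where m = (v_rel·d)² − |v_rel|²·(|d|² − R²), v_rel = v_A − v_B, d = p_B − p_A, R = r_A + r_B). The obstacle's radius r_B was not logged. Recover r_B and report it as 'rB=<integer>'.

m = 1062
d = (2, -8);  v_rel = (9, 11),  |v_rel|² = 202
v_rel×d = (9)·(-8) − (11)·(2) = -94
since m = R²·202 − (-94)²:  R² = (8836 + 1062) / 202 = 49
R = √49 = 7  ⇒  r_B = 7 − 6 = 1

rB=1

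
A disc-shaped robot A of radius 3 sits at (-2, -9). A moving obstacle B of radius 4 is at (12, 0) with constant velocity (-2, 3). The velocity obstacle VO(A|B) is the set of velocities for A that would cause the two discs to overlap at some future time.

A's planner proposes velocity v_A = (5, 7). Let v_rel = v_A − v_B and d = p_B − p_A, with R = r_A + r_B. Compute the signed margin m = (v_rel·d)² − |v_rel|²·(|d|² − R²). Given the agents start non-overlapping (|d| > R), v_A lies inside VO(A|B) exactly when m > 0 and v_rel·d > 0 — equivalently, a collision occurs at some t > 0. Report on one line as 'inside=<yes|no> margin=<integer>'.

d = (14, 9),  |d|² = 277;  R = 3+4 = 7,  c = 277−7² = 228
v_rel = (7, 4),  |v_rel|² = 65;  v_rel·d = (7)·(14) + (4)·(9) = 134
65·t² − 268·t + 228 = 0  ⇒  m = 134² − 65·228 = 3136
m = 3136 > 0,  v_rel·d = 134 > 0  ⇒  inside

inside=yes margin=3136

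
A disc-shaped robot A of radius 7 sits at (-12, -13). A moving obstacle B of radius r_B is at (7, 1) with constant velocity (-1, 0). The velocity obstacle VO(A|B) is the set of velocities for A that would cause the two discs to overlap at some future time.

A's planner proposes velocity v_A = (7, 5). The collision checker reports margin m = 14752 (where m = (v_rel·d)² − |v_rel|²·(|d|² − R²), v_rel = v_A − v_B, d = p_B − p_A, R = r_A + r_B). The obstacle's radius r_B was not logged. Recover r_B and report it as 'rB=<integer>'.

m = 14752
d = (19, 14);  v_rel = (8, 5),  |v_rel|² = 89
v_rel×d = (8)·(14) − (5)·(19) = 17
since m = R²·89 − 17²:  R² = (289 + 14752) / 89 = 169
R = √169 = 13  ⇒  r_B = 13 − 7 = 6

rB=6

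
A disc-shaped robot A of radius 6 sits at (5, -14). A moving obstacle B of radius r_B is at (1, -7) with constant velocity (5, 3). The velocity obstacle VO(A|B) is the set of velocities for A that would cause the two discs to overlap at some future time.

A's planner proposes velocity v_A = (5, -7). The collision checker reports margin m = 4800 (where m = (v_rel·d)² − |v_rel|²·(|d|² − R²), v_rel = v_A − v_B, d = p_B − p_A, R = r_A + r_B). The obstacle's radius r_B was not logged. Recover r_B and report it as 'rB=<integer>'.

m = 4800
d = (-4, 7);  v_rel = (0, -10),  |v_rel|² = 100
v_rel×d = (0)·(7) − (-10)·(-4) = -40
since m = R²·100 − (-40)²:  R² = (1600 + 4800) / 100 = 64
R = √64 = 8  ⇒  r_B = 8 − 6 = 2

rB=2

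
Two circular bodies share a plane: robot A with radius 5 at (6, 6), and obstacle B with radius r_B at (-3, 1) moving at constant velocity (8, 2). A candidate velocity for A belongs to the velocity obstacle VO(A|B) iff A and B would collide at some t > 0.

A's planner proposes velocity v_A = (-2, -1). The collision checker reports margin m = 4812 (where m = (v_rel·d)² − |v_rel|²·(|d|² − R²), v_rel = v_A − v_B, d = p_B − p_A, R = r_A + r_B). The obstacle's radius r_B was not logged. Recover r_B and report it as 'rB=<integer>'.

m = 4812
d = (-9, -5);  v_rel = (-10, -3),  |v_rel|² = 109
v_rel×d = (-10)·(-5) − (-3)·(-9) = 23
since m = R²·109 − 23²:  R² = (529 + 4812) / 109 = 49
R = √49 = 7  ⇒  r_B = 7 − 5 = 2

rB=2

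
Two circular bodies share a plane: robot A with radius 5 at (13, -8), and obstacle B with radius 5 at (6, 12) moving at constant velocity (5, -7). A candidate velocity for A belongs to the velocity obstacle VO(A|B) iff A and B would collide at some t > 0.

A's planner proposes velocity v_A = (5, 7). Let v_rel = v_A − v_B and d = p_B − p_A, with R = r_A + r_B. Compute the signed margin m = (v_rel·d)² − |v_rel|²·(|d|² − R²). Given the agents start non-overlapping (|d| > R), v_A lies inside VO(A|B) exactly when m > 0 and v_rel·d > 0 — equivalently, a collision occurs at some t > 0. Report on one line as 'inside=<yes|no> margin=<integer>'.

d = (-7, 20),  |d|² = 449;  R = 5+5 = 10,  c = 449−10² = 349
v_rel = (0, 14),  |v_rel|² = 196;  v_rel·d = (0)·(-7) + (14)·(20) = 280
196·t² − 560·t + 349 = 0  ⇒  m = 280² − 196·349 = 9996
m = 9996 > 0,  v_rel·d = 280 > 0  ⇒  inside

inside=yes margin=9996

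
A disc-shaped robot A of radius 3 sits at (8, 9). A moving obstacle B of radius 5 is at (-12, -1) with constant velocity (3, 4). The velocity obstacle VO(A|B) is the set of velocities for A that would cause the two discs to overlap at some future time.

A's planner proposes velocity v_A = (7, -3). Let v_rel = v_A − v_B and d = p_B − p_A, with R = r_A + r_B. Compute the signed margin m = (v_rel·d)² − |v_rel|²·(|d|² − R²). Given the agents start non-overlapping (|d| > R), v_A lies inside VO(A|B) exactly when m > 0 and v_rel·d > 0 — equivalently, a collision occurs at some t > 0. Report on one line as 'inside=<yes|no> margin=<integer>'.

d = (-20, -10),  |d|² = 500;  R = 3+5 = 8,  c = 500−8² = 436
v_rel = (4, -7),  |v_rel|² = 65;  v_rel·d = (4)·(-20) + (-7)·(-10) = -10
65·t² + 20·t + 436 = 0  ⇒  m = (-10)² − 65·436 = -28240
m = -28240 < 0,  v_rel·d = -10 < 0  ⇒  outside

inside=no margin=-28240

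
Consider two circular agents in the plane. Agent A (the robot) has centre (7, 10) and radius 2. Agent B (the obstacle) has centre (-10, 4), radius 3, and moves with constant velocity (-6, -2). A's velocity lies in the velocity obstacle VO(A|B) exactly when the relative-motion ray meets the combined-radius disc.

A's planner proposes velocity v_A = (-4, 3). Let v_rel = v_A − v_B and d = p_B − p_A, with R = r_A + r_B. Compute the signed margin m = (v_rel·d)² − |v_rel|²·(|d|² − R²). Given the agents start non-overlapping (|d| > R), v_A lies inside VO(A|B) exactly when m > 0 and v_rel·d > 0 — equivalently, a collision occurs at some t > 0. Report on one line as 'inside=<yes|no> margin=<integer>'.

d = (-17, -6),  |d|² = 325;  R = 2+3 = 5,  c = 325−5² = 300
v_rel = (2, 5),  |v_rel|² = 29;  v_rel·d = (2)·(-17) + (5)·(-6) = -64
29·t² + 128·t + 300 = 0  ⇒  m = (-64)² − 29·300 = -4604
m = -4604 < 0,  v_rel·d = -64 < 0  ⇒  outside

inside=no margin=-4604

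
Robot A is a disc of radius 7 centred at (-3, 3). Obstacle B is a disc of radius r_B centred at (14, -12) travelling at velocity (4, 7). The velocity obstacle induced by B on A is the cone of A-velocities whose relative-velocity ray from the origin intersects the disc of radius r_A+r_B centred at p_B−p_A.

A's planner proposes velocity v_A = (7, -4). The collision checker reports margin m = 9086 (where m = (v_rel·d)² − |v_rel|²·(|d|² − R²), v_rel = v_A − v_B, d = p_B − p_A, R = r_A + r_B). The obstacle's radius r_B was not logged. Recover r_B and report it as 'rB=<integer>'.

m = 9086
d = (17, -15);  v_rel = (3, -11),  |v_rel|² = 130
v_rel×d = (3)·(-15) − (-11)·(17) = 142
since m = R²·130 − 142²:  R² = (20164 + 9086) / 130 = 225
R = √225 = 15  ⇒  r_B = 15 − 7 = 8

rB=8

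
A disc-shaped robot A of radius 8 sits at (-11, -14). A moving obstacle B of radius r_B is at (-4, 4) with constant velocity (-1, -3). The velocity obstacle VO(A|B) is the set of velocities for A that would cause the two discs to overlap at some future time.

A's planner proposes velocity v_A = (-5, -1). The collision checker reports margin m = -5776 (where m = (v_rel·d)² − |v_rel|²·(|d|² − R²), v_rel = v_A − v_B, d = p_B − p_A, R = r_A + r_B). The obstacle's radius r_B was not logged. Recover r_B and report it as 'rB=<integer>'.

m = -5776
d = (7, 18);  v_rel = (-4, 2),  |v_rel|² = 20
v_rel×d = (-4)·(18) − (2)·(7) = -86
since m = R²·20 − (-86)²:  R² = (7396 + -5776) / 20 = 81
R = √81 = 9  ⇒  r_B = 9 − 8 = 1

rB=1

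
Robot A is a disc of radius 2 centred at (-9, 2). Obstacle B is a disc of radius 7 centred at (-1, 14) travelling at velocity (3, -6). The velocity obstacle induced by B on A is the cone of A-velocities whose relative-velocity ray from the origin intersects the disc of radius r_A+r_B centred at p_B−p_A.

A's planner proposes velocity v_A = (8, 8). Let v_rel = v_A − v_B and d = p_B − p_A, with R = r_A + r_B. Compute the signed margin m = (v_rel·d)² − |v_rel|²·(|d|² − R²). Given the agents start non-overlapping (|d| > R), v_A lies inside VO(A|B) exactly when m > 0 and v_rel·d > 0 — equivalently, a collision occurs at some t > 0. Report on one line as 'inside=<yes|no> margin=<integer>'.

d = (8, 12),  |d|² = 208;  R = 2+7 = 9,  c = 208−9² = 127
v_rel = (5, 14),  |v_rel|² = 221;  v_rel·d = (5)·(8) + (14)·(12) = 208
221·t² − 416·t + 127 = 0  ⇒  m = 208² − 221·127 = 15197
m = 15197 > 0,  v_rel·d = 208 > 0  ⇒  inside

inside=yes margin=15197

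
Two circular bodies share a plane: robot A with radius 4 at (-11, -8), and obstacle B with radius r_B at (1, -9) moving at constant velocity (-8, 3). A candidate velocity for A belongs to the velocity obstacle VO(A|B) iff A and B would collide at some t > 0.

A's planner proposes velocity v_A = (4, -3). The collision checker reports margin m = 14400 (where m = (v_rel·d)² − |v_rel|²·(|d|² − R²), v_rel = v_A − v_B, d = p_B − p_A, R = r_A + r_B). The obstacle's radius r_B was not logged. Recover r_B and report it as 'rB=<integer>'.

m = 14400
d = (12, -1);  v_rel = (12, -6),  |v_rel|² = 180
v_rel×d = (12)·(-1) − (-6)·(12) = 60
since m = R²·180 − 60²:  R² = (3600 + 14400) / 180 = 100
R = √100 = 10  ⇒  r_B = 10 − 4 = 6

rB=6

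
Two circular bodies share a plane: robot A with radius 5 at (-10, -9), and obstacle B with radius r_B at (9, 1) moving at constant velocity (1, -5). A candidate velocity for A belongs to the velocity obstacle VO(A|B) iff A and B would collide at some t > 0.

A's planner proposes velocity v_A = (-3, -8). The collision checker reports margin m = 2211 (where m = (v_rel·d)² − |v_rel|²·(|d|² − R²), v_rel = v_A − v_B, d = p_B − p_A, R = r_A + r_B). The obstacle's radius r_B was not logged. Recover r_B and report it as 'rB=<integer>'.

m = 2211
d = (19, 10);  v_rel = (-4, -3),  |v_rel|² = 25
v_rel×d = (-4)·(10) − (-3)·(19) = 17
since m = R²·25 − 17²:  R² = (289 + 2211) / 25 = 100
R = √100 = 10  ⇒  r_B = 10 − 5 = 5

rB=5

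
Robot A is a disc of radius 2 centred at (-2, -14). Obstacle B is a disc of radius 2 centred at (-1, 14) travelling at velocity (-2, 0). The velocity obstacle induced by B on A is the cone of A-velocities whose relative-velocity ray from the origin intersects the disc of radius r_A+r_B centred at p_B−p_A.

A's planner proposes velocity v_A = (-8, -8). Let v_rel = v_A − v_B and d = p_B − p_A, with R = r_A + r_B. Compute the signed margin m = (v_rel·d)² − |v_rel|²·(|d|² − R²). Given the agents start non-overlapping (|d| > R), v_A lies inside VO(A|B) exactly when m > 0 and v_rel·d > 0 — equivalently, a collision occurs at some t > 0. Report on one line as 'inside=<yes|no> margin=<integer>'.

d = (1, 28),  |d|² = 785;  R = 2+2 = 4,  c = 785−4² = 769
v_rel = (-6, -8),  |v_rel|² = 100;  v_rel·d = (-6)·(1) + (-8)·(28) = -230
100·t² + 460·t + 769 = 0  ⇒  m = (-230)² − 100·769 = -24000
m = -24000 < 0,  v_rel·d = -230 < 0  ⇒  outside

inside=no margin=-24000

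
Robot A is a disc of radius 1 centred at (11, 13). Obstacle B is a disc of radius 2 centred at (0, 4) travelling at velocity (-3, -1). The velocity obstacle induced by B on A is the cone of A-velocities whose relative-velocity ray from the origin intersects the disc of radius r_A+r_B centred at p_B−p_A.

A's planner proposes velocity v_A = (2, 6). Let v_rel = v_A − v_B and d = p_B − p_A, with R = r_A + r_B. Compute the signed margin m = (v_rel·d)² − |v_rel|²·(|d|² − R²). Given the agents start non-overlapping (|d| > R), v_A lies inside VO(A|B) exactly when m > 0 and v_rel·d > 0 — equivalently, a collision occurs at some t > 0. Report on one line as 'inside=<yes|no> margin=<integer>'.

d = (-11, -9),  |d|² = 202;  R = 1+2 = 3,  c = 202−3² = 193
v_rel = (5, 7),  |v_rel|² = 74;  v_rel·d = (5)·(-11) + (7)·(-9) = -118
74·t² + 236·t + 193 = 0  ⇒  m = (-118)² − 74·193 = -358
m = -358 < 0,  v_rel·d = -118 < 0  ⇒  outside

inside=no margin=-358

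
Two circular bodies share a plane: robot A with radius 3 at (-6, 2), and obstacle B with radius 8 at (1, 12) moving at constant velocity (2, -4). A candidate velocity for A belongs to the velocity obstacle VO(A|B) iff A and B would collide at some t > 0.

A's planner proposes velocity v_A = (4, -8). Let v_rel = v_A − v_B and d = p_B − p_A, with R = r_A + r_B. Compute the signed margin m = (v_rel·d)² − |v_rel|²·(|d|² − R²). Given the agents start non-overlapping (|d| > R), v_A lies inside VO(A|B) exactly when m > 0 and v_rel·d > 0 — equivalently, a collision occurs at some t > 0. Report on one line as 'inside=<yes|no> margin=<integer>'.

d = (7, 10),  |d|² = 149;  R = 3+8 = 11,  c = 149−11² = 28
v_rel = (2, -4),  |v_rel|² = 20;  v_rel·d = (2)·(7) + (-4)·(10) = -26
20·t² + 52·t + 28 = 0  ⇒  m = (-26)² − 20·28 = 116
m = 116 > 0,  v_rel·d = -26 < 0  ⇒  outside

inside=no margin=116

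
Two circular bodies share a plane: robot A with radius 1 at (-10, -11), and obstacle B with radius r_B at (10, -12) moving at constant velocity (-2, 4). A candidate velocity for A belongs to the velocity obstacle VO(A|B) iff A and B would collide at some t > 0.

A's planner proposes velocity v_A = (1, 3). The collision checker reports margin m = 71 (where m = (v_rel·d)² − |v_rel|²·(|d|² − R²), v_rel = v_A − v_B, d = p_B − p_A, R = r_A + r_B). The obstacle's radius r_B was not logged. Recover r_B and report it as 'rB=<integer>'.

m = 71
d = (20, -1);  v_rel = (3, -1),  |v_rel|² = 10
v_rel×d = (3)·(-1) − (-1)·(20) = 17
since m = R²·10 − 17²:  R² = (289 + 71) / 10 = 36
R = √36 = 6  ⇒  r_B = 6 − 1 = 5

rB=5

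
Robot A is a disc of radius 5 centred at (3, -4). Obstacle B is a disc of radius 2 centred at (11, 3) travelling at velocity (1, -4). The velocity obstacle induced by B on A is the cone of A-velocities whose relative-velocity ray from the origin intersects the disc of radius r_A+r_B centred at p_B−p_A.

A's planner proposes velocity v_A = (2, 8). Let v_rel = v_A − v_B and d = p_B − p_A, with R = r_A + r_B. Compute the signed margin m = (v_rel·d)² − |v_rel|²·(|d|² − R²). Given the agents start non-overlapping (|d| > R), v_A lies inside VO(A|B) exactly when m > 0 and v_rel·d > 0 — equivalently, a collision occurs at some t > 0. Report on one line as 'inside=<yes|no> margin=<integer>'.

d = (8, 7),  |d|² = 113;  R = 5+2 = 7,  c = 113−7² = 64
v_rel = (1, 12),  |v_rel|² = 145;  v_rel·d = (1)·(8) + (12)·(7) = 92
145·t² − 184·t + 64 = 0  ⇒  m = 92² − 145·64 = -816
m = -816 < 0,  v_rel·d = 92 > 0  ⇒  outside

inside=no margin=-816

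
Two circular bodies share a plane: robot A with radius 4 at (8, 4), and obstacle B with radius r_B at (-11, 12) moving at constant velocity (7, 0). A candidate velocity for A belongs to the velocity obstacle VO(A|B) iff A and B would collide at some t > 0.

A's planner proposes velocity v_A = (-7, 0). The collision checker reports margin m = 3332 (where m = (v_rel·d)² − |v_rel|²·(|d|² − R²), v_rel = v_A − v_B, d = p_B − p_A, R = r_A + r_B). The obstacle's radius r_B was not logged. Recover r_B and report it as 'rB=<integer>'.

m = 3332
d = (-19, 8);  v_rel = (-14, 0),  |v_rel|² = 196
v_rel×d = (-14)·(8) − (0)·(-19) = -112
since m = R²·196 − (-112)²:  R² = (12544 + 3332) / 196 = 81
R = √81 = 9  ⇒  r_B = 9 − 4 = 5

rB=5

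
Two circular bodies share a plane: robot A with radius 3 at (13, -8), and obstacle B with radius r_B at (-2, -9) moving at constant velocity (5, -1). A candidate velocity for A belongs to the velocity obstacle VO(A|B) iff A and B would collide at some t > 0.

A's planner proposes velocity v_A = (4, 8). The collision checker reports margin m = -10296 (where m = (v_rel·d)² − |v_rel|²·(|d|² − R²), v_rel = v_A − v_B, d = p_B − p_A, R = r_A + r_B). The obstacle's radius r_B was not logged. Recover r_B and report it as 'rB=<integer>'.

m = -10296
d = (-15, -1);  v_rel = (-1, 9),  |v_rel|² = 82
v_rel×d = (-1)·(-1) − (9)·(-15) = 136
since m = R²·82 − 136²:  R² = (18496 + -10296) / 82 = 100
R = √100 = 10  ⇒  r_B = 10 − 3 = 7

rB=7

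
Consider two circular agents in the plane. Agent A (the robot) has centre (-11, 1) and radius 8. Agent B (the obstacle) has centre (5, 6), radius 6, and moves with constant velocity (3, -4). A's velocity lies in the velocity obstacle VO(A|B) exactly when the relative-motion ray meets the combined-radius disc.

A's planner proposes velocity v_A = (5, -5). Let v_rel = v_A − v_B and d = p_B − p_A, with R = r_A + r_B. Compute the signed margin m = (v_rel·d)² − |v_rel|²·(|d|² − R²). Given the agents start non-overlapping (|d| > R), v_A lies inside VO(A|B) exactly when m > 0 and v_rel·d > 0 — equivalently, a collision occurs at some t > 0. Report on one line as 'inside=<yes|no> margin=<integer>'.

d = (16, 5),  |d|² = 281;  R = 8+6 = 14,  c = 281−14² = 85
v_rel = (2, -1),  |v_rel|² = 5;  v_rel·d = (2)·(16) + (-1)·(5) = 27
5·t² − 54·t + 85 = 0  ⇒  m = 27² − 5·85 = 304
m = 304 > 0,  v_rel·d = 27 > 0  ⇒  inside

inside=yes margin=304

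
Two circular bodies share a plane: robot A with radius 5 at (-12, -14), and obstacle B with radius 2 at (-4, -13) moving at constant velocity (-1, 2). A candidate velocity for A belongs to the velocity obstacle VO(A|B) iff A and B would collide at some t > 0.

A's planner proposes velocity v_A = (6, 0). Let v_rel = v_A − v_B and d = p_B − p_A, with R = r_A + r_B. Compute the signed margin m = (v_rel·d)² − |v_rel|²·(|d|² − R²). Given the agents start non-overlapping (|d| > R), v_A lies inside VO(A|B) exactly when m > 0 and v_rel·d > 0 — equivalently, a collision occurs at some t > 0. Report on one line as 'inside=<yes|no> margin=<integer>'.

d = (8, 1),  |d|² = 65;  R = 5+2 = 7,  c = 65−7² = 16
v_rel = (7, -2),  |v_rel|² = 53;  v_rel·d = (7)·(8) + (-2)·(1) = 54
53·t² − 108·t + 16 = 0  ⇒  m = 54² − 53·16 = 2068
m = 2068 > 0,  v_rel·d = 54 > 0  ⇒  inside

inside=yes margin=2068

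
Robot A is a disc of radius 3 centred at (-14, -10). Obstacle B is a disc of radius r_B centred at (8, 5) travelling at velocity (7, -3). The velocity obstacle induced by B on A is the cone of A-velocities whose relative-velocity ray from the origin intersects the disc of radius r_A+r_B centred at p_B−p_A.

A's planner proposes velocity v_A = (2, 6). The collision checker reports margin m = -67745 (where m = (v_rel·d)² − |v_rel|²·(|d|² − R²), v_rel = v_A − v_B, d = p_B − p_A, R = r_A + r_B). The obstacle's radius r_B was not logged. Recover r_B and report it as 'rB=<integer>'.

m = -67745
d = (22, 15);  v_rel = (-5, 9),  |v_rel|² = 106
v_rel×d = (-5)·(15) − (9)·(22) = -273
since m = R²·106 − (-273)²:  R² = (74529 + -67745) / 106 = 64
R = √64 = 8  ⇒  r_B = 8 − 3 = 5

rB=5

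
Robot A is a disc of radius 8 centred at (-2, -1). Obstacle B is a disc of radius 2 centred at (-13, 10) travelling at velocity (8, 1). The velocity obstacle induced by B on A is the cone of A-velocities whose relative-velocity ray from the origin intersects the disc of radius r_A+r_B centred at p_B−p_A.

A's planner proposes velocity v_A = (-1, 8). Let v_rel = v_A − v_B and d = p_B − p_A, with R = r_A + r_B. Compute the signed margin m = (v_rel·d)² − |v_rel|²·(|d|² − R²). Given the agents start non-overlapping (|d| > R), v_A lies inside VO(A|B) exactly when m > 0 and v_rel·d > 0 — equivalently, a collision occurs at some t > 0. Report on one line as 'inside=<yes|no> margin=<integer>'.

d = (-11, 11),  |d|² = 242;  R = 8+2 = 10,  c = 242−10² = 142
v_rel = (-9, 7),  |v_rel|² = 130;  v_rel·d = (-9)·(-11) + (7)·(11) = 176
130·t² − 352·t + 142 = 0  ⇒  m = 176² − 130·142 = 12516
m = 12516 > 0,  v_rel·d = 176 > 0  ⇒  inside

inside=yes margin=12516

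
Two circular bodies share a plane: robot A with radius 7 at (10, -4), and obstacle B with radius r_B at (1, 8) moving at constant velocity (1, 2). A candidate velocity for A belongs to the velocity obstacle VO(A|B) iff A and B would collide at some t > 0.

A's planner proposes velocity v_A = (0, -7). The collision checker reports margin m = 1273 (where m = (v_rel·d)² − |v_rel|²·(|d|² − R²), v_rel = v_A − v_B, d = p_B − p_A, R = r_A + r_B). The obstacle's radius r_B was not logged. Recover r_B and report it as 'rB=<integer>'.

m = 1273
d = (-9, 12);  v_rel = (-1, -9),  |v_rel|² = 82
v_rel×d = (-1)·(12) − (-9)·(-9) = -93
since m = R²·82 − (-93)²:  R² = (8649 + 1273) / 82 = 121
R = √121 = 11  ⇒  r_B = 11 − 7 = 4

rB=4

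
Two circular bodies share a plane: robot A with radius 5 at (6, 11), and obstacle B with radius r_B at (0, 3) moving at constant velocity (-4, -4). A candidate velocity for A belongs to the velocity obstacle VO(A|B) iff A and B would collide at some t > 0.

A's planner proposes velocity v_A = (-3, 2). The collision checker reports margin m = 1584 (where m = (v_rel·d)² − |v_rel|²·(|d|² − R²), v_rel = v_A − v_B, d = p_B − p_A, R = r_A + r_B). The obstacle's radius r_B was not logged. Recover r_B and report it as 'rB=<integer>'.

m = 1584
d = (-6, -8);  v_rel = (1, 6),  |v_rel|² = 37
v_rel×d = (1)·(-8) − (6)·(-6) = 28
since m = R²·37 − 28²:  R² = (784 + 1584) / 37 = 64
R = √64 = 8  ⇒  r_B = 8 − 5 = 3

rB=3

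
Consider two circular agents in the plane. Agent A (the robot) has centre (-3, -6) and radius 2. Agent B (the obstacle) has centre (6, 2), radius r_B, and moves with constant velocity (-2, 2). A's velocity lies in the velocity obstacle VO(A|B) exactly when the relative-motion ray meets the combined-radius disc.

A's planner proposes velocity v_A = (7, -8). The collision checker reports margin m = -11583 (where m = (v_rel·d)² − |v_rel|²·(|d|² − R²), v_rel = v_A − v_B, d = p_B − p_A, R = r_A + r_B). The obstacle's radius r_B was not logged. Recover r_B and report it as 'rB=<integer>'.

m = -11583
d = (9, 8);  v_rel = (9, -10),  |v_rel|² = 181
v_rel×d = (9)·(8) − (-10)·(9) = 162
since m = R²·181 − 162²:  R² = (26244 + -11583) / 181 = 81
R = √81 = 9  ⇒  r_B = 9 − 2 = 7

rB=7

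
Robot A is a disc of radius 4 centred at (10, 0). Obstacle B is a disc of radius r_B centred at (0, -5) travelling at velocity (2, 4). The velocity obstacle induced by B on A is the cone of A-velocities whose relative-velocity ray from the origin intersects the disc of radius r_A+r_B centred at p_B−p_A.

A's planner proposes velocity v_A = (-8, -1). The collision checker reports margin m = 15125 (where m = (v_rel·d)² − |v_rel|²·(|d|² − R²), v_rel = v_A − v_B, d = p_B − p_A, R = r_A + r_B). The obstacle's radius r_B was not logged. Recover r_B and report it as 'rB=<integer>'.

m = 15125
d = (-10, -5);  v_rel = (-10, -5),  |v_rel|² = 125
v_rel×d = (-10)·(-5) − (-5)·(-10) = 0
since m = R²·125 − 0²:  R² = (0 + 15125) / 125 = 121
R = √121 = 11  ⇒  r_B = 11 − 4 = 7

rB=7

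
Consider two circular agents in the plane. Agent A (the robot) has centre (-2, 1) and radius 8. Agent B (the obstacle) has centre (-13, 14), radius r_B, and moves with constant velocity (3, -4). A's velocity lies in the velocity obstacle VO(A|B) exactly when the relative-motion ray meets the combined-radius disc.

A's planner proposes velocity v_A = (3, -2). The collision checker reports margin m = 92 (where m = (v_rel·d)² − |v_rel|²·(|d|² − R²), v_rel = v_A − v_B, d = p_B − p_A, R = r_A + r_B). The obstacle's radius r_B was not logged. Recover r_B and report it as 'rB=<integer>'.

m = 92
d = (-11, 13);  v_rel = (0, 2),  |v_rel|² = 4
v_rel×d = (0)·(13) − (2)·(-11) = 22
since m = R²·4 − 22²:  R² = (484 + 92) / 4 = 144
R = √144 = 12  ⇒  r_B = 12 − 8 = 4

rB=4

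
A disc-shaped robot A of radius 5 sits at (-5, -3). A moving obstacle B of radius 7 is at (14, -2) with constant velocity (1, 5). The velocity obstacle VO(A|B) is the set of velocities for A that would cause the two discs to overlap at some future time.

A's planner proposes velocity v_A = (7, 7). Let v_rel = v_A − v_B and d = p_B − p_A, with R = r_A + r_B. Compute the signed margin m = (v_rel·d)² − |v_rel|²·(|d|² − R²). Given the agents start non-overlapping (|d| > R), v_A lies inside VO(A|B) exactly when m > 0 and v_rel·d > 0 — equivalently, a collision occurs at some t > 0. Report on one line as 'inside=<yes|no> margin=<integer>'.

d = (19, 1),  |d|² = 362;  R = 5+7 = 12,  c = 362−12² = 218
v_rel = (6, 2),  |v_rel|² = 40;  v_rel·d = (6)·(19) + (2)·(1) = 116
40·t² − 232·t + 218 = 0  ⇒  m = 116² − 40·218 = 4736
m = 4736 > 0,  v_rel·d = 116 > 0  ⇒  inside

inside=yes margin=4736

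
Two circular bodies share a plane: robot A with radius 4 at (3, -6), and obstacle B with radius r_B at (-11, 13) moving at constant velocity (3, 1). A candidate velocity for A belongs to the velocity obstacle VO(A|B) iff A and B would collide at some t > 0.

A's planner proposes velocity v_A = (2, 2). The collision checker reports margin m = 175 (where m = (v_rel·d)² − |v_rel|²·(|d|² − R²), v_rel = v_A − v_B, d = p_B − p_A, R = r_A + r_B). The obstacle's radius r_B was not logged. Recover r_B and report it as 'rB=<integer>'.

m = 175
d = (-14, 19);  v_rel = (-1, 1),  |v_rel|² = 2
v_rel×d = (-1)·(19) − (1)·(-14) = -5
since m = R²·2 − (-5)²:  R² = (25 + 175) / 2 = 100
R = √100 = 10  ⇒  r_B = 10 − 4 = 6

rB=6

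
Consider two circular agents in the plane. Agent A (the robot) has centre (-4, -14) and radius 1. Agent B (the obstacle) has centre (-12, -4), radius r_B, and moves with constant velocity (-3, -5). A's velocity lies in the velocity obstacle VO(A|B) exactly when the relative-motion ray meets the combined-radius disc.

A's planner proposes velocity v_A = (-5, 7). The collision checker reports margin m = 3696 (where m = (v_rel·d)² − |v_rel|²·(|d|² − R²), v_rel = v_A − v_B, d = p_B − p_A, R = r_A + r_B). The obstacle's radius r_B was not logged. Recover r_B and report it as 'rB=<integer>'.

m = 3696
d = (-8, 10);  v_rel = (-2, 12),  |v_rel|² = 148
v_rel×d = (-2)·(10) − (12)·(-8) = 76
since m = R²·148 − 76²:  R² = (5776 + 3696) / 148 = 64
R = √64 = 8  ⇒  r_B = 8 − 1 = 7

rB=7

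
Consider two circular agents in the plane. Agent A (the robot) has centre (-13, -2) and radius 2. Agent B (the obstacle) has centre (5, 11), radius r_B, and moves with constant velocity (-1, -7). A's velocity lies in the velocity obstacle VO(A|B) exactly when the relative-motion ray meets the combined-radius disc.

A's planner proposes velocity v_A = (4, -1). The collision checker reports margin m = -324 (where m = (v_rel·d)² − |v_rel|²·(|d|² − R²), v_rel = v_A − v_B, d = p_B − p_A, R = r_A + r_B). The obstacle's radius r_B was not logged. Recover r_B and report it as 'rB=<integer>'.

m = -324
d = (18, 13);  v_rel = (5, 6),  |v_rel|² = 61
v_rel×d = (5)·(13) − (6)·(18) = -43
since m = R²·61 − (-43)²:  R² = (1849 + -324) / 61 = 25
R = √25 = 5  ⇒  r_B = 5 − 2 = 3

rB=3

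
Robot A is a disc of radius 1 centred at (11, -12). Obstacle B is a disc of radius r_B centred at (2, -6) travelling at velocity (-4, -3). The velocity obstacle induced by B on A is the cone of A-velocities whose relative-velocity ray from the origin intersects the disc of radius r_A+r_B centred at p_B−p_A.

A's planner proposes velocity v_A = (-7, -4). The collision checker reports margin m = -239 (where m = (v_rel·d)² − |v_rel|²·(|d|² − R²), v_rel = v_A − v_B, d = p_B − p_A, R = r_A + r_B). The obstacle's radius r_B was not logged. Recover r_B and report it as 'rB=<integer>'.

m = -239
d = (-9, 6);  v_rel = (-3, -1),  |v_rel|² = 10
v_rel×d = (-3)·(6) − (-1)·(-9) = -27
since m = R²·10 − (-27)²:  R² = (729 + -239) / 10 = 49
R = √49 = 7  ⇒  r_B = 7 − 1 = 6

rB=6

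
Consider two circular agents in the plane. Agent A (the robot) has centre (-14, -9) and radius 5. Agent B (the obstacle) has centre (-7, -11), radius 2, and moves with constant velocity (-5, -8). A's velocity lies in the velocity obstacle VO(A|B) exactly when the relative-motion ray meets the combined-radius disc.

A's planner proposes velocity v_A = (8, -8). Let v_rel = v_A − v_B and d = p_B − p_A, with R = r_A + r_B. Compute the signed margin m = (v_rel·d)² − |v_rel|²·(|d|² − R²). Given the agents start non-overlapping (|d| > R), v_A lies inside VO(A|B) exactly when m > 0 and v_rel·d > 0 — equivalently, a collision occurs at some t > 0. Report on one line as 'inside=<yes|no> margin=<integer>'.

d = (7, -2),  |d|² = 53;  R = 5+2 = 7,  c = 53−7² = 4
v_rel = (13, 0),  |v_rel|² = 169;  v_rel·d = (13)·(7) + (0)·(-2) = 91
169·t² − 182·t + 4 = 0  ⇒  m = 91² − 169·4 = 7605
m = 7605 > 0,  v_rel·d = 91 > 0  ⇒  inside

inside=yes margin=7605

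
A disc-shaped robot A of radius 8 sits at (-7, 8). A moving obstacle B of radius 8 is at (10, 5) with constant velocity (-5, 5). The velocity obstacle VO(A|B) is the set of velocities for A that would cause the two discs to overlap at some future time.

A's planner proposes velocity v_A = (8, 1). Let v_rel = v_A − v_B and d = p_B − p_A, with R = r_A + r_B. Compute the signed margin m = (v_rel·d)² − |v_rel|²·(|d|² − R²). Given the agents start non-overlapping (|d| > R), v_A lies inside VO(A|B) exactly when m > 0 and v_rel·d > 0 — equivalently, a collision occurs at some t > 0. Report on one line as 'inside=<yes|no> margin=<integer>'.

d = (17, -3),  |d|² = 298;  R = 8+8 = 16,  c = 298−16² = 42
v_rel = (13, -4),  |v_rel|² = 185;  v_rel·d = (13)·(17) + (-4)·(-3) = 233
185·t² − 466·t + 42 = 0  ⇒  m = 233² − 185·42 = 46519
m = 46519 > 0,  v_rel·d = 233 > 0  ⇒  inside

inside=yes margin=46519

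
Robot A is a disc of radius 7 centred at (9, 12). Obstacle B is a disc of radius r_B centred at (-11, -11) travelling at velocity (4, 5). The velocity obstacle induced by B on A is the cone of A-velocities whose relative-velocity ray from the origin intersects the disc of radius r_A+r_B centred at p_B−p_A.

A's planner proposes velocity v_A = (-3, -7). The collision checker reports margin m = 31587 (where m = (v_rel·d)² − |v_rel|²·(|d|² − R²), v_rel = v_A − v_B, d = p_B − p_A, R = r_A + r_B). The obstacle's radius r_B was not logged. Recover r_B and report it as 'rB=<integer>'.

m = 31587
d = (-20, -23);  v_rel = (-7, -12),  |v_rel|² = 193
v_rel×d = (-7)·(-23) − (-12)·(-20) = -79
since m = R²·193 − (-79)²:  R² = (6241 + 31587) / 193 = 196
R = √196 = 14  ⇒  r_B = 14 − 7 = 7

rB=7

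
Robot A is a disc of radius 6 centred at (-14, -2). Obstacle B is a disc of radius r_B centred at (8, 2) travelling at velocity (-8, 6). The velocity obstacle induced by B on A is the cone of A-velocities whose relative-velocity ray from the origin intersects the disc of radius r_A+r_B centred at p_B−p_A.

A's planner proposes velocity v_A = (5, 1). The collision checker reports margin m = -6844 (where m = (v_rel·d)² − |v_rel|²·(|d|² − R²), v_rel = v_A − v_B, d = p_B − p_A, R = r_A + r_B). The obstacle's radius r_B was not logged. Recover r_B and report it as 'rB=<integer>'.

m = -6844
d = (22, 4);  v_rel = (13, -5),  |v_rel|² = 194
v_rel×d = (13)·(4) − (-5)·(22) = 162
since m = R²·194 − 162²:  R² = (26244 + -6844) / 194 = 100
R = √100 = 10  ⇒  r_B = 10 − 6 = 4

rB=4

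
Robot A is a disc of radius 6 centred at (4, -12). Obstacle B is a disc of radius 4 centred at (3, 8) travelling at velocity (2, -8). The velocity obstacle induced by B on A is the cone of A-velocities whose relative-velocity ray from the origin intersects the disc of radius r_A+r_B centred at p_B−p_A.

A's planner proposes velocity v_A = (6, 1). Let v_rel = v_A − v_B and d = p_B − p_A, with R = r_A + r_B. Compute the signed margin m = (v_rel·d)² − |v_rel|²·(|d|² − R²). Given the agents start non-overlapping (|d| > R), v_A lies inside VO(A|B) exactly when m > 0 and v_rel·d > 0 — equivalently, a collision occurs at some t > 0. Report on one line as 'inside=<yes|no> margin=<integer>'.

d = (-1, 20),  |d|² = 401;  R = 6+4 = 10,  c = 401−10² = 301
v_rel = (4, 9),  |v_rel|² = 97;  v_rel·d = (4)·(-1) + (9)·(20) = 176
97·t² − 352·t + 301 = 0  ⇒  m = 176² − 97·301 = 1779
m = 1779 > 0,  v_rel·d = 176 > 0  ⇒  inside

inside=yes margin=1779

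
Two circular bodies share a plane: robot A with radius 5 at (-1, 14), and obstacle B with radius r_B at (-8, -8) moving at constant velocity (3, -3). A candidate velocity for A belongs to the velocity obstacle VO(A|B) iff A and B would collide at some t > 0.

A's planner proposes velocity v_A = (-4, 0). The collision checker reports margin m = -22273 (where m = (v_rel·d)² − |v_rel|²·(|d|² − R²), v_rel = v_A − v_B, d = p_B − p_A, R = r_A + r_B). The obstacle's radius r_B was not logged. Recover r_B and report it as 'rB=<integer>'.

m = -22273
d = (-7, -22);  v_rel = (-7, 3),  |v_rel|² = 58
v_rel×d = (-7)·(-22) − (3)·(-7) = 175
since m = R²·58 − 175²:  R² = (30625 + -22273) / 58 = 144
R = √144 = 12  ⇒  r_B = 12 − 5 = 7

rB=7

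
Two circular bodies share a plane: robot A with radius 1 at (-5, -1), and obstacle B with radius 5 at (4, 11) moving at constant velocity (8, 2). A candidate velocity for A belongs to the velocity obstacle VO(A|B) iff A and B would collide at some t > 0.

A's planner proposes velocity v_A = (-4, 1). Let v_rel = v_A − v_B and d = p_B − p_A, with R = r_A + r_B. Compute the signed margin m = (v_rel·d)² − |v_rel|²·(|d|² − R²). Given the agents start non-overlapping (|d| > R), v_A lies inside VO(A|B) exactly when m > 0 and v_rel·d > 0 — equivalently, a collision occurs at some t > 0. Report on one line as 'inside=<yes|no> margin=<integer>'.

d = (9, 12),  |d|² = 225;  R = 1+5 = 6,  c = 225−6² = 189
v_rel = (-12, -1),  |v_rel|² = 145;  v_rel·d = (-12)·(9) + (-1)·(12) = -120
145·t² + 240·t + 189 = 0  ⇒  m = (-120)² − 145·189 = -13005
m = -13005 < 0,  v_rel·d = -120 < 0  ⇒  outside

inside=no margin=-13005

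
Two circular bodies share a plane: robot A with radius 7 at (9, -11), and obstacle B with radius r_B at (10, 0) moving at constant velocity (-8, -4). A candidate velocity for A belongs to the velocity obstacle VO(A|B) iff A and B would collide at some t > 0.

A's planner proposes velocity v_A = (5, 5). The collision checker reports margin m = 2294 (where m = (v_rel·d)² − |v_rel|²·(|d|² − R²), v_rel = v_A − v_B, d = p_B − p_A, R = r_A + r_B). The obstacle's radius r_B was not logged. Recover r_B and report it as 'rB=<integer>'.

m = 2294
d = (1, 11);  v_rel = (13, 9),  |v_rel|² = 250
v_rel×d = (13)·(11) − (9)·(1) = 134
since m = R²·250 − 134²:  R² = (17956 + 2294) / 250 = 81
R = √81 = 9  ⇒  r_B = 9 − 7 = 2

rB=2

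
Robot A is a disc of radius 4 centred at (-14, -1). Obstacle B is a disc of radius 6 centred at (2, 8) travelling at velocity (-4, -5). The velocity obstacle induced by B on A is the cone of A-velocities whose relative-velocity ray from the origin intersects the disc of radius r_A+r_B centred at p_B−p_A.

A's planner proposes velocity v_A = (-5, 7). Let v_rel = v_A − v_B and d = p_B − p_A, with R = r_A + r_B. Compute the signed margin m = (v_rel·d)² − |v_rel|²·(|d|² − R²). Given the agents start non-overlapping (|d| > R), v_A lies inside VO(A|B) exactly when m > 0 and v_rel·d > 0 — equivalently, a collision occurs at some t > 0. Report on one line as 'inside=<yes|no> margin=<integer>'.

d = (16, 9),  |d|² = 337;  R = 4+6 = 10,  c = 337−10² = 237
v_rel = (-1, 12),  |v_rel|² = 145;  v_rel·d = (-1)·(16) + (12)·(9) = 92
145·t² − 184·t + 237 = 0  ⇒  m = 92² − 145·237 = -25901
m = -25901 < 0,  v_rel·d = 92 > 0  ⇒  outside

inside=no margin=-25901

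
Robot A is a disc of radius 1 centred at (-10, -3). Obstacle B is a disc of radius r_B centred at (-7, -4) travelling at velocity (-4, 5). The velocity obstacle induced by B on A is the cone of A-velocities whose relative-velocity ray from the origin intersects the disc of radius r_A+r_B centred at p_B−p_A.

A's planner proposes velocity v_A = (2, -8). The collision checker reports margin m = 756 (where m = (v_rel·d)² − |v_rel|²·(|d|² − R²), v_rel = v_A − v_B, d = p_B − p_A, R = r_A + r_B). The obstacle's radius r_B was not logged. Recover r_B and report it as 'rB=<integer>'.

m = 756
d = (3, -1);  v_rel = (6, -13),  |v_rel|² = 205
v_rel×d = (6)·(-1) − (-13)·(3) = 33
since m = R²·205 − 33²:  R² = (1089 + 756) / 205 = 9
R = √9 = 3  ⇒  r_B = 3 − 1 = 2

rB=2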